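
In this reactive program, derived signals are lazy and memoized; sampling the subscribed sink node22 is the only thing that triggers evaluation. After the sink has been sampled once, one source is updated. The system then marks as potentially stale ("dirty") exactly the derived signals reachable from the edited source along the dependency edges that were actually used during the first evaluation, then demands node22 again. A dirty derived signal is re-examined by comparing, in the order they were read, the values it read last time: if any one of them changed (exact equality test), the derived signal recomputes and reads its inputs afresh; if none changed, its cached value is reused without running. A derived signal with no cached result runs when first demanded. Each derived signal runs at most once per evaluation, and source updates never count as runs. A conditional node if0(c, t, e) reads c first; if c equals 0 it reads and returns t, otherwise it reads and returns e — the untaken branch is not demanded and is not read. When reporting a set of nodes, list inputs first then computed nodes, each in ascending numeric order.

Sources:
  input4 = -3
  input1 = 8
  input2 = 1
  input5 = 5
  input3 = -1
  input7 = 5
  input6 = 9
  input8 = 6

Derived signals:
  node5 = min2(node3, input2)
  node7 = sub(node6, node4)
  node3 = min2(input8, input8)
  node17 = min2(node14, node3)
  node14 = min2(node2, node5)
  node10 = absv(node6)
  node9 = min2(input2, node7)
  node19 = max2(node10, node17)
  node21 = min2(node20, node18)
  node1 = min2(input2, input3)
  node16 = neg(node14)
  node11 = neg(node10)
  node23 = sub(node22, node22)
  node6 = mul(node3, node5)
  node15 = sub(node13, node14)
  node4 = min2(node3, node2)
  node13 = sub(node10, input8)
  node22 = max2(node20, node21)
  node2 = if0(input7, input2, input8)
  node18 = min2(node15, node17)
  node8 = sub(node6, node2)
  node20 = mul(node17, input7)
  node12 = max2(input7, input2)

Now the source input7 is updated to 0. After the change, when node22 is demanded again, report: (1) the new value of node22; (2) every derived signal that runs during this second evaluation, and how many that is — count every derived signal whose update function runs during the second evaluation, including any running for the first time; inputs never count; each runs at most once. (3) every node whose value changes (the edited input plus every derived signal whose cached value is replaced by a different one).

Demanding node22 again yields 0.
5 derived signals run: node2, node14, node20, node21, node22.
The nodes whose values change: input7, node2, node20, node22.
Note where the cutoff bites: node15 is checked, finds nothing changed, and keeps its cache.

First demand of the output computes:
  node2 = if0(input7=5 -> else branch input8) = 6
  node3 = min2(6, 6) = 6
  node5 = min2(6, 1) = 1
  node6 = mul(6, 1) = 6
  node10 = absv(6) = 6
  node13 = sub(6, 6) = 0
  node14 = min2(6, 1) = 1
  node15 = sub(0, 1) = -1
  node17 = min2(1, 6) = 1
  node18 = min2(-1, 1) = -1
  node20 = mul(1, 5) = 5
  node21 = min2(5, -1) = -1
  node22 = max2(5, -1) = 5

After the edit, cleaning proceeds:
  node2: a read changed (input7 5->0) — executes, giving 1.
  node14: a read changed (node2 6->1) — executes, giving 1 — identical to its old value.
  node15: dirty, but its reads are unchanged (node13 unchanged, node14 unchanged); cached -1 stands.
  node17: dirty, but its reads are unchanged (node14 unchanged, node3 unchanged); cached 1 stands.
  node18: dirty, but its reads are unchanged (node15 unchanged, node17 unchanged); cached -1 stands.
  node20: a read changed (input7 5->0) — executes, giving 0.
  node21: a read changed (node20 5->0) — executes, giving -1 — identical to its old value.
  node22: a read changed (node20 5->0) — executes, giving 0.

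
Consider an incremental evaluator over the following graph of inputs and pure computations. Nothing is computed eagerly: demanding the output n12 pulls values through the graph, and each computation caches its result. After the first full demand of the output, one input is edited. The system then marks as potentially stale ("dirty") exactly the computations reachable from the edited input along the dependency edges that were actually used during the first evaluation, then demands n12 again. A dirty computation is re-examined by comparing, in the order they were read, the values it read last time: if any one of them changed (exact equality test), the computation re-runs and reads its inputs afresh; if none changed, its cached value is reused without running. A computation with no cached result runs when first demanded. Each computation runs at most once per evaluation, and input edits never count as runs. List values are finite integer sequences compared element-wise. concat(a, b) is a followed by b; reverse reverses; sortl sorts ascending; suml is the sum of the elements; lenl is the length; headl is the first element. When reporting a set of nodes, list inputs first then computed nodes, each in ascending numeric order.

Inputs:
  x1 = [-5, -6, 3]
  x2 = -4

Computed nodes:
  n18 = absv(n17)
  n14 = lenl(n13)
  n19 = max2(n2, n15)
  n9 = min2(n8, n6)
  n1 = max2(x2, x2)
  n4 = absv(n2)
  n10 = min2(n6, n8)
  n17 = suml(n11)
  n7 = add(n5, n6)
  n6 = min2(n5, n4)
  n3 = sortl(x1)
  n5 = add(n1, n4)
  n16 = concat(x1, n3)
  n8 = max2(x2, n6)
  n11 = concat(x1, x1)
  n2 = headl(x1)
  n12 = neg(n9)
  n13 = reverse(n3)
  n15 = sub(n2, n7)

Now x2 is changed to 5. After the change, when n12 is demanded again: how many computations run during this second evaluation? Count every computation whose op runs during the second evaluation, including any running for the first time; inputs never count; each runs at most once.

Run set: n1, n5, n6, n8, n9, n12 (6 run).

Initial pass — values computed on the first demand:
  n1 = max2(-4, -4) = -4
  n2 = headl([-5, -6, 3]) = -5
  n4 = absv(-5) = 5
  n5 = add(-4, 5) = 1
  n6 = min2(1, 5) = 1
  n8 = max2(-4, 1) = 1
  n9 = min2(1, 1) = 1
  n12 = neg(1) = -1

Second demand — change propagation:
  n1: re-runs because x2 -4->5; x2 -4->5; new result 5.
  n5: re-runs because n1 -4->5; new result 10.
  n6: re-runs because n5 1->10; new result 5.
  n8: re-runs because x2 -4->5; n6 1->5; new result 5.
  n9: re-runs because n8 1->5; n6 1->5; new result 5.
  n12: re-runs because n9 1->5; new result -5.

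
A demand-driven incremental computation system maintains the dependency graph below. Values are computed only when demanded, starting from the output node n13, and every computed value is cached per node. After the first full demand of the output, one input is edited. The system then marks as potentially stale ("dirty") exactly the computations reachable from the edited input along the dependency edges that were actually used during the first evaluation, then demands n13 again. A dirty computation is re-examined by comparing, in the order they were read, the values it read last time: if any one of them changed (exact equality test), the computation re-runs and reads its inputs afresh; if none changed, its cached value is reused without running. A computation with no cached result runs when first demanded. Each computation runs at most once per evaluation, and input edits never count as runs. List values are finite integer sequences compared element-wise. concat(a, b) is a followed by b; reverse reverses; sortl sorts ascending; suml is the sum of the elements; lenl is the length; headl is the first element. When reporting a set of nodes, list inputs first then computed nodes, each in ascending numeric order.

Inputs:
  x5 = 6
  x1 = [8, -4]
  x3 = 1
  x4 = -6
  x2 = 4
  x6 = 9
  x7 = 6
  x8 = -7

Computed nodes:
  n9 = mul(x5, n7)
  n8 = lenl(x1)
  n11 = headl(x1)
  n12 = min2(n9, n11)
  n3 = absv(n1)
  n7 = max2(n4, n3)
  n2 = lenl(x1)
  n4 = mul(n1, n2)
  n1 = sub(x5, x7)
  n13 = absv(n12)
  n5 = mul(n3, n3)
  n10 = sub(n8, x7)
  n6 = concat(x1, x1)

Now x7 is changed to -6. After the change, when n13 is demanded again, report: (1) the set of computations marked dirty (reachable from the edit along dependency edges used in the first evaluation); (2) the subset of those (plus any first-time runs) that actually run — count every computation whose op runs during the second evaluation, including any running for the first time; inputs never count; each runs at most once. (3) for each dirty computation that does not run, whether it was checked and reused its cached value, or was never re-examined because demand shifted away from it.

Marked dirty: n1, n3, n4, n7, n9, n12, n13.
Computations that run: n1, n3, n4, n7, n9, n12, n13 — 7 in total.
Every dirty computation ran.

First evaluation (everything demanded from the output):
  n1 = sub(6, 6) = 0
  n2 = lenl([8, -4]) = 2
  n3 = absv(0) = 0
  n4 = mul(0, 2) = 0
  n7 = max2(0, 0) = 0
  n9 = mul(6, 0) = 0
  n11 = headl([8, -4]) = 8
  n12 = min2(0, 8) = 0
  n13 = absv(0) = 0

Propagation after the edit:
  n1: runs — x7 6->-6; result 12.
  n3: runs — n1 0->12; result 12.
  n4: runs — n1 0->12; result 24.
  n7: runs — n4 0->24; n3 0->12; result 24.
  n9: runs — n7 0->24; result 144.
  n12: runs — n9 0->144; result 8.
  n13: runs — n12 0->8; result 8.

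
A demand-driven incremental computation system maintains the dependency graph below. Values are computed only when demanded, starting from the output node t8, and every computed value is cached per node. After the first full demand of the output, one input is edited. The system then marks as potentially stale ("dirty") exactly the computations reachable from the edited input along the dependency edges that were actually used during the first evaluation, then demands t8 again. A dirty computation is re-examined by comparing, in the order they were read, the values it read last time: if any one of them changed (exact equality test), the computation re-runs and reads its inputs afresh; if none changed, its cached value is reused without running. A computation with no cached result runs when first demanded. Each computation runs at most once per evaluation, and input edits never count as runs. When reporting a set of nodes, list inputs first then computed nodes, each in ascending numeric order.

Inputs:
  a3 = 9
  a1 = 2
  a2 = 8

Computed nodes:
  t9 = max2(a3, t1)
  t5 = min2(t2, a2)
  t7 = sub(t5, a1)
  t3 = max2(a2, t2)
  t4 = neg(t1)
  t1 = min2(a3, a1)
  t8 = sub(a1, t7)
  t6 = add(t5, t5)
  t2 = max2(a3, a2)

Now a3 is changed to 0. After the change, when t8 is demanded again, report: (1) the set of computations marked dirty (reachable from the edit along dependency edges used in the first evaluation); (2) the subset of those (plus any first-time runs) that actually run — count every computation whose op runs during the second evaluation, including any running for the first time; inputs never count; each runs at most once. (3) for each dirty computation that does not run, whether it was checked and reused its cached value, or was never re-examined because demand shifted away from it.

First evaluation (everything demanded from the output):
  t2 = max2(9, 8) = 9
  t5 = min2(9, 8) = 8
  t7 = sub(8, 2) = 6
  t8 = sub(2, 6) = -4

Propagation after the edit:
  t2: runs — a3 9->0; result 8.
  t5: runs — t2 9->8; result 8 (same value as before).
  t7: checked — values it read are unchanged (t5 unchanged, a1 unchanged); reused cached 6 without running.
  t8: checked — values it read are unchanged (a1 unchanged, t7 unchanged); reused cached -4 without running.

Key observation: the change is absorbed at t5 — it re-runs but produces the same value, and the output's value is unchanged.

Marked dirty: t2, t5, t7, t8.
Computations that run: t2, t5 — 2 in total.
Checked but reused from cache: t7, t8.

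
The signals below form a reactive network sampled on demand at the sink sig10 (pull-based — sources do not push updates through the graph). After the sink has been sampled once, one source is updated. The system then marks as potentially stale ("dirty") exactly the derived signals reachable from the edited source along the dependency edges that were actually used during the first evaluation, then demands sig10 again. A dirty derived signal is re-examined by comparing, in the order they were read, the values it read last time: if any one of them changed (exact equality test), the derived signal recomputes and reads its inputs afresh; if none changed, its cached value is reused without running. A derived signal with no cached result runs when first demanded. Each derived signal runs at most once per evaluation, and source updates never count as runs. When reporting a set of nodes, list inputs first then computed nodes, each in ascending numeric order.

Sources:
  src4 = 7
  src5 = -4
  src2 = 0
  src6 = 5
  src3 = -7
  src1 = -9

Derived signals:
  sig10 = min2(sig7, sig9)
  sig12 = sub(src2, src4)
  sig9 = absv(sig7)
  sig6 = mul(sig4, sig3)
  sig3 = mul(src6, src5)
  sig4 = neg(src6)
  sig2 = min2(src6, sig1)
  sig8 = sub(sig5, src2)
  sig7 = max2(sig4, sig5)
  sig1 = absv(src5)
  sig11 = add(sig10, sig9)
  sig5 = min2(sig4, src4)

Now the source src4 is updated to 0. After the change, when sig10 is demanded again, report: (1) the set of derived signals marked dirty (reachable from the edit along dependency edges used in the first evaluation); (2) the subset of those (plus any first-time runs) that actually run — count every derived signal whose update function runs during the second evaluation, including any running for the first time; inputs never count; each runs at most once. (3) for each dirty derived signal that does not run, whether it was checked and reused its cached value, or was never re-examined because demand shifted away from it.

Initial pass — values computed on the first demand:
  sig4 = neg(5) = -5
  sig5 = min2(-5, 7) = -5
  sig7 = max2(-5, -5) = -5
  sig9 = absv(-5) = 5
  sig10 = min2(-5, 5) = -5

Second demand — change propagation:
  sig5: re-runs because src4 7->0; new result -5 (unchanged).
  sig7: re-examined; everything it read last time is the same (sig4 unchanged, sig5 unchanged) — cache -5 kept, no run.
  sig9: re-examined; everything it read last time is the same (sig7 unchanged) — cache 5 kept, no run.
  sig10: re-examined; everything it read last time is the same (sig7 unchanged, sig9 unchanged) — cache -5 kept, no run.

The important point: sig5 recomputes to an identical value, and the output ends up unchanged.

Dirty set: sig5, sig7, sig9, sig10.
Run set: sig5 (1 run).
Re-examined without running (cache reused): sig7, sig9, sig10.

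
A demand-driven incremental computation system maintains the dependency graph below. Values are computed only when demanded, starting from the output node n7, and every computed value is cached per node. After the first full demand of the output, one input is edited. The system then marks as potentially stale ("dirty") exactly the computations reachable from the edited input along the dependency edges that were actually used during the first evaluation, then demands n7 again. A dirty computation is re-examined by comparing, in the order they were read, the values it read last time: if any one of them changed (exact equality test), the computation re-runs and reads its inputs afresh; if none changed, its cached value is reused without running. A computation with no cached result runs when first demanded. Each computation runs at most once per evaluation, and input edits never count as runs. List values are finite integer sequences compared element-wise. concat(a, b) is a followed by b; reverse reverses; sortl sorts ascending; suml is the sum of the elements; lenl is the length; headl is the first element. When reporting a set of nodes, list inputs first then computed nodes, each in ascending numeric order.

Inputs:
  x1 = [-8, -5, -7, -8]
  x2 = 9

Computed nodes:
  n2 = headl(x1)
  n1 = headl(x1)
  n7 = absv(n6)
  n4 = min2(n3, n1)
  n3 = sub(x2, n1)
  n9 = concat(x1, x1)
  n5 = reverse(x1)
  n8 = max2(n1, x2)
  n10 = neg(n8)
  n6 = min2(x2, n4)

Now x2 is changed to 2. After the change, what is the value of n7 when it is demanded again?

First evaluation (everything demanded from the output):
  n1 = headl([-8, -5, -7, -8]) = -8
  n3 = sub(9, -8) = 17
  n4 = min2(17, -8) = -8
  n6 = min2(9, -8) = -8
  n7 = absv(-8) = 8

Propagation after the edit:
  n3: runs — x2 9->2; result 10.
  n4: runs — n3 17->10; result -8 (same value as before).
  n6: runs — x2 9->2; result -8 (same value as before).
  n7: checked — values it read are unchanged (n6 unchanged); reused cached 8 without running.

Key observation: the cutoff stops propagation at n7 — its inputs' values are unchanged, so it reuses its cache.

New value of n7: 8.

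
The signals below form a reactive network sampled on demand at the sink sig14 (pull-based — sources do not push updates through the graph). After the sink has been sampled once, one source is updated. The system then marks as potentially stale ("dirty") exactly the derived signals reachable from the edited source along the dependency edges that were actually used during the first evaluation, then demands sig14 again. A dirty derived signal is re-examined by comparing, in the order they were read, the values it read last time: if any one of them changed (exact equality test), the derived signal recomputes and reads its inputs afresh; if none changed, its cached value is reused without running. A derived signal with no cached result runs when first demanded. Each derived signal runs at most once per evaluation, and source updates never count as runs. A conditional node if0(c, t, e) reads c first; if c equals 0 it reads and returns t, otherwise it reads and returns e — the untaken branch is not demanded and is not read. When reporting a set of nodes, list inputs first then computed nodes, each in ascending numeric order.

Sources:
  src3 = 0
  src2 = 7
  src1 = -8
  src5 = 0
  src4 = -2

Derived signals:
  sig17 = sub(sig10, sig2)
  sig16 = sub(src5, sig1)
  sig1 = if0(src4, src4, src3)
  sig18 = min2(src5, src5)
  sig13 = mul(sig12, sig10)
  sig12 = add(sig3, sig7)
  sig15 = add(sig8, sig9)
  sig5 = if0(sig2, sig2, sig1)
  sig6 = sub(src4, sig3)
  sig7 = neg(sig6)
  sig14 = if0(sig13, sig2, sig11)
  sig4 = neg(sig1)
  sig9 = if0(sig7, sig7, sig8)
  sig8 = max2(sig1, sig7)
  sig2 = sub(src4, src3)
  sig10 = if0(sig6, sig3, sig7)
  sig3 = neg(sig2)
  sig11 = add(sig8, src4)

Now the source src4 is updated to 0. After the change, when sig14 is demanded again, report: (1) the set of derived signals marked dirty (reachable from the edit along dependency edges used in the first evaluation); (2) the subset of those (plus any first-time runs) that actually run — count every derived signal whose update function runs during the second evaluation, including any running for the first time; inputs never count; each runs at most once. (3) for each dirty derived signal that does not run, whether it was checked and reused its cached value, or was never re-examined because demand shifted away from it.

Dirty set: sig1, sig2, sig3, sig6, sig7, sig8, sig10, sig11, sig12, sig13, sig14.
Run set: sig2, sig3, sig6, sig7, sig10, sig12, sig13, sig14 (8 run).
Left stale — demand moved off them: sig1, sig8, sig11.
The important point: the flipped condition redirects demand; sig1, sig8, sig11 are left stale, never re-checked.

Initial pass — values computed on the first demand:
  sig1 = if0(src4=-2 -> else branch src3) = 0
  sig2 = sub(-2, 0) = -2
  sig3 = neg(-2) = 2
  sig6 = sub(-2, 2) = -4
  sig7 = neg(-4) = 4
  sig8 = max2(0, 4) = 4
  sig10 = if0(sig6=-4 -> else branch sig7) = 4
  sig11 = add(4, -2) = 2
  sig12 = add(2, 4) = 6
  sig13 = mul(6, 4) = 24
  sig14 = if0(sig13=24 -> else branch sig11) = 2

Second demand — change propagation:
  sig1: dirty yet unreached — the second evaluation never asks for it.
  sig2: re-runs because src4 -2->0; new result 0.
  sig3: re-runs because sig2 -2->0; new result 0.
  sig6: re-runs because src4 -2->0; sig3 2->0; new result 0.
  sig7: re-runs because sig6 -4->0; new result 0.
  sig8: dirty yet unreached — the second evaluation never asks for it.
  sig10: re-runs because sig6 -4->0; sig7 4->0; new result 0.
  sig11: dirty yet unreached — the second evaluation never asks for it.
  sig12: re-runs because sig3 2->0; sig7 4->0; new result 0.
  sig13: re-runs because sig12 6->0; sig10 4->0; new result 0.
  sig14: re-runs because sig13 24->0; new result 0.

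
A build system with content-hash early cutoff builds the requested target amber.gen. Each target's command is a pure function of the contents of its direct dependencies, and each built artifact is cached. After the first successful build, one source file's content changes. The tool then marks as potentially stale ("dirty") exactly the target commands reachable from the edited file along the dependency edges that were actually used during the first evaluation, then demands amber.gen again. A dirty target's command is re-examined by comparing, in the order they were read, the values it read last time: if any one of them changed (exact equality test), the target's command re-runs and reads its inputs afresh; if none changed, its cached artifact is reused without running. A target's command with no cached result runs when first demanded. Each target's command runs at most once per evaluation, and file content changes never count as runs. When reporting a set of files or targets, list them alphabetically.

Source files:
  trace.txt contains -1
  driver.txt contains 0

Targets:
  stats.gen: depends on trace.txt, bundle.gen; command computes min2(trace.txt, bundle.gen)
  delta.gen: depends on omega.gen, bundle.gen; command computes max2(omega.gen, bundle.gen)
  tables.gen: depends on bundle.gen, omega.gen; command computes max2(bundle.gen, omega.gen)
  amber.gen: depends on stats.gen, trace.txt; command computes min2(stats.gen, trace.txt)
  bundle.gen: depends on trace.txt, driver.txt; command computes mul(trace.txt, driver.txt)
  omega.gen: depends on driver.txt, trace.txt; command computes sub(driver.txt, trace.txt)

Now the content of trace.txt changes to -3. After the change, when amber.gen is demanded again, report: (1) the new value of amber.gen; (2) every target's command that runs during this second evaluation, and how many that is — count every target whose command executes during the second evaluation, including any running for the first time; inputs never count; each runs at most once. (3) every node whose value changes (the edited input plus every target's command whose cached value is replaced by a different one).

First evaluation (everything demanded from the output):
  bundle.gen = mul(-1, 0) = 0
  stats.gen = min2(-1, 0) = -1
  amber.gen = min2(-1, -1) = -1

Propagation after the edit:
  bundle.gen: runs — trace.txt -1->-3; result 0 (same value as before).
  stats.gen: runs — trace.txt -1->-3; result -3.
  amber.gen: runs — stats.gen -1->-3; trace.txt -1->-3; result -3.

New value of amber.gen: -3.
Target commands that run: amber.gen, bundle.gen, stats.gen — 3 in total.
Values that change: amber.gen, stats.gen, trace.txt.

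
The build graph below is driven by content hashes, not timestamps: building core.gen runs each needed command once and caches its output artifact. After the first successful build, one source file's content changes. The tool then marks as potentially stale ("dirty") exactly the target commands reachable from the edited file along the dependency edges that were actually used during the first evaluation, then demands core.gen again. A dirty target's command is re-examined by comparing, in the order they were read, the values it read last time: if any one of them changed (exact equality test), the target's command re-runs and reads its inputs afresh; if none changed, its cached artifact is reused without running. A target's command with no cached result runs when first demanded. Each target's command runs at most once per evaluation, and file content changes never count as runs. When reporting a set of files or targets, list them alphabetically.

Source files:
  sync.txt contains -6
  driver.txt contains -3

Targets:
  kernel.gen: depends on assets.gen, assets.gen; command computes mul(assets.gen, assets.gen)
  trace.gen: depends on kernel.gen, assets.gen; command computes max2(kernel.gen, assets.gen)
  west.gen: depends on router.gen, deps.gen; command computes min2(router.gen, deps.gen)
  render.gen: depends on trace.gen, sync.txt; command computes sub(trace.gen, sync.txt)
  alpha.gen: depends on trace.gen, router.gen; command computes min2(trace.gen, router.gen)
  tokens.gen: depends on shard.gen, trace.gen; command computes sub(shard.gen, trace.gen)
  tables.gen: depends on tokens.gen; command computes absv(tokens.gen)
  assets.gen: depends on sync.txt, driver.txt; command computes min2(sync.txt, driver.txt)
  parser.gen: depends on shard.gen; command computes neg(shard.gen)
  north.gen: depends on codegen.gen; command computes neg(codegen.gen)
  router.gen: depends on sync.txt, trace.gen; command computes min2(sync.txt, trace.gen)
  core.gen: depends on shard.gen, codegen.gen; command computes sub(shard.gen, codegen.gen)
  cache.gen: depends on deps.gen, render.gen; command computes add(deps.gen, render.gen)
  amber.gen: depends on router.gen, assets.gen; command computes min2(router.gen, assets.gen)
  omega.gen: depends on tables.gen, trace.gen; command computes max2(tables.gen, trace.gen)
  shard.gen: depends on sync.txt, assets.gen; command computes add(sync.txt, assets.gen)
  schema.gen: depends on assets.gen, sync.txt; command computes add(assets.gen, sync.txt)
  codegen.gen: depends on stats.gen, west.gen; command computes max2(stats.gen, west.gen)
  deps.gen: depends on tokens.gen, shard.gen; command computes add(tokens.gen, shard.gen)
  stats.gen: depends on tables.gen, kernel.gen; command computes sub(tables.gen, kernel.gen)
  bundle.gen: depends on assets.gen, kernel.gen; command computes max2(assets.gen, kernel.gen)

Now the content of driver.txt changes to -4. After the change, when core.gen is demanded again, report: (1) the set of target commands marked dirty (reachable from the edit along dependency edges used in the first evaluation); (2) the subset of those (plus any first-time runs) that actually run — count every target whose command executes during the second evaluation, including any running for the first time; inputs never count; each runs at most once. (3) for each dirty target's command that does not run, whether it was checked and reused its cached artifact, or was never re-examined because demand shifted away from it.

Dirty set: assets.gen, codegen.gen, core.gen, deps.gen, kernel.gen, router.gen, shard.gen, stats.gen, tables.gen, tokens.gen, trace.gen, west.gen.
Run set: assets.gen (1 run).
Re-examined without running (cache reused): codegen.gen, core.gen, deps.gen, kernel.gen, router.gen, shard.gen, stats.gen, tables.gen, tokens.gen, trace.gen, west.gen.
The important point: assets.gen recomputes to an identical value, and the output ends up unchanged.

Initial pass — values computed on the first demand:
  assets.gen = min2(-6, -3) = -6
  kernel.gen = mul(-6, -6) = 36
  shard.gen = add(-6, -6) = -12
  trace.gen = max2(36, -6) = 36
  router.gen = min2(-6, 36) = -6
  tokens.gen = sub(-12, 36) = -48
  deps.gen = add(-48, -12) = -60
  tables.gen = absv(-48) = 48
  stats.gen = sub(48, 36) = 12
  west.gen = min2(-6, -60) = -60
  codegen.gen = max2(12, -60) = 12
  core.gen = sub(-12, 12) = -24

Second demand — change propagation:
  assets.gen: re-runs because driver.txt -3->-4; new result -6 (unchanged).
  kernel.gen: re-examined; everything it read last time is the same (assets.gen unchanged, assets.gen unchanged) — cache 36 kept, no run.
  shard.gen: re-examined; everything it read last time is the same (sync.txt unchanged, assets.gen unchanged) — cache -12 kept, no run.
  trace.gen: re-examined; everything it read last time is the same (kernel.gen unchanged, assets.gen unchanged) — cache 36 kept, no run.
  router.gen: re-examined; everything it read last time is the same (sync.txt unchanged, trace.gen unchanged) — cache -6 kept, no run.
  tokens.gen: re-examined; everything it read last time is the same (shard.gen unchanged, trace.gen unchanged) — cache -48 kept, no run.
  deps.gen: re-examined; everything it read last time is the same (tokens.gen unchanged, shard.gen unchanged) — cache -60 kept, no run.
  tables.gen: re-examined; everything it read last time is the same (tokens.gen unchanged) — cache 48 kept, no run.
  stats.gen: re-examined; everything it read last time is the same (tables.gen unchanged, kernel.gen unchanged) — cache 12 kept, no run.
  west.gen: re-examined; everything it read last time is the same (router.gen unchanged, deps.gen unchanged) — cache -60 kept, no run.
  codegen.gen: re-examined; everything it read last time is the same (stats.gen unchanged, west.gen unchanged) — cache 12 kept, no run.
  core.gen: re-examined; everything it read last time is the same (shard.gen unchanged, codegen.gen unchanged) — cache -24 kept, no run.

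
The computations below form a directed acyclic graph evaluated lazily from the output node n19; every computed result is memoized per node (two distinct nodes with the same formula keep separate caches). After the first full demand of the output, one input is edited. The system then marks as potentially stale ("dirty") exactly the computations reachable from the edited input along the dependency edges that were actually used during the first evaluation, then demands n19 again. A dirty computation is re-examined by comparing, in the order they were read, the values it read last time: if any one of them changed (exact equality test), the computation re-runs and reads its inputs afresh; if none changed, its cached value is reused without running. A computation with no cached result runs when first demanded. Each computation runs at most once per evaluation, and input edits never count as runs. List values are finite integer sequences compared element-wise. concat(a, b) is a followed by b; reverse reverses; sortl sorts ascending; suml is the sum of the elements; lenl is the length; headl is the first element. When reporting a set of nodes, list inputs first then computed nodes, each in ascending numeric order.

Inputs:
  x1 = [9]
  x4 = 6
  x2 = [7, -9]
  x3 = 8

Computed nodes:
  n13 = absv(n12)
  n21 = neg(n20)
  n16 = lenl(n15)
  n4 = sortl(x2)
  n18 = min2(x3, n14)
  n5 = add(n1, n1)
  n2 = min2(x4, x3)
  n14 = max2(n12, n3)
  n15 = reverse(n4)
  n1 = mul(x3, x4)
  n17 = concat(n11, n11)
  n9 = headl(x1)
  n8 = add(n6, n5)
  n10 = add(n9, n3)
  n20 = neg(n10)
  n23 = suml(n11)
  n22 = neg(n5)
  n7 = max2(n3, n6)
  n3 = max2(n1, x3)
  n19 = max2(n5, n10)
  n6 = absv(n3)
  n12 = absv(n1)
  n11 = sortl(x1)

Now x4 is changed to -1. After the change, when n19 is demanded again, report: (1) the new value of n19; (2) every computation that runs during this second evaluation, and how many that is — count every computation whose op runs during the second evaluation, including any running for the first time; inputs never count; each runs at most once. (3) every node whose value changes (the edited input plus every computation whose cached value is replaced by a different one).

Demanding n19 again yields 17.
5 computations run: n1, n3, n5, n10, n19.
The nodes whose values change: x4, n1, n3, n5, n10, n19.

First demand of the output computes:
  n1 = mul(8, 6) = 48
  n3 = max2(48, 8) = 48
  n5 = add(48, 48) = 96
  n9 = headl([9]) = 9
  n10 = add(9, 48) = 57
  n19 = max2(96, 57) = 96

After the edit, cleaning proceeds:
  n1: a read changed (x4 6->-1) — executes, giving -8.
  n3: a read changed (n1 48->-8) — executes, giving 8.
  n5: a read changed (n1 48->-8; n1 48->-8) — executes, giving -16.
  n10: a read changed (n3 48->8) — executes, giving 17.
  n19: a read changed (n5 96->-16; n10 57->17) — executes, giving 17.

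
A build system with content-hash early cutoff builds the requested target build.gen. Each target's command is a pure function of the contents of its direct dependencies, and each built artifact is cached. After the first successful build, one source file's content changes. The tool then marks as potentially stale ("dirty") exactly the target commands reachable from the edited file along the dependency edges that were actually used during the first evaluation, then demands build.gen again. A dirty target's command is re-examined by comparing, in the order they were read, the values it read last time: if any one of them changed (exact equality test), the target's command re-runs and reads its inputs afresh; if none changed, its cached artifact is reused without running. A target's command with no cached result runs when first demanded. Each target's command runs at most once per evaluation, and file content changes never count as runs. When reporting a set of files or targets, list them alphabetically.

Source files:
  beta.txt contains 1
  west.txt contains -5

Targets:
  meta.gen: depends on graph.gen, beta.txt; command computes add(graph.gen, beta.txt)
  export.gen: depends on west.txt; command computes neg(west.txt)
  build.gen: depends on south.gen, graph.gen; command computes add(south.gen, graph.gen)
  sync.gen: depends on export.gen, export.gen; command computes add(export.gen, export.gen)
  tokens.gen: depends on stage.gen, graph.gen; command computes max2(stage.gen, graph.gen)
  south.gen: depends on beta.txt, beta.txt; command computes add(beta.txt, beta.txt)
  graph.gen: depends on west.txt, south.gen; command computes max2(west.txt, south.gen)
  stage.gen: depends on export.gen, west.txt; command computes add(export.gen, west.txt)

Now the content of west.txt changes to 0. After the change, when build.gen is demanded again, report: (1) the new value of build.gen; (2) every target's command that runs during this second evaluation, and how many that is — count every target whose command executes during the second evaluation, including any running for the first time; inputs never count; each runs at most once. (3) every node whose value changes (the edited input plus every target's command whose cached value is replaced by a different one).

First evaluation (everything demanded from the output):
  south.gen = add(1, 1) = 2
  graph.gen = max2(-5, 2) = 2
  build.gen = add(2, 2) = 4

Propagation after the edit:
  graph.gen: runs — west.txt -5->0; result 2 (same value as before).
  build.gen: checked — values it read are unchanged (south.gen unchanged, graph.gen unchanged); reused cached 4 without running.

Key observation: the change is absorbed at graph.gen — it re-runs but produces the same value, and the output's value is unchanged.

New value of build.gen: 4.
Target commands that run: graph.gen — 1 in total.
Values that change: west.txt.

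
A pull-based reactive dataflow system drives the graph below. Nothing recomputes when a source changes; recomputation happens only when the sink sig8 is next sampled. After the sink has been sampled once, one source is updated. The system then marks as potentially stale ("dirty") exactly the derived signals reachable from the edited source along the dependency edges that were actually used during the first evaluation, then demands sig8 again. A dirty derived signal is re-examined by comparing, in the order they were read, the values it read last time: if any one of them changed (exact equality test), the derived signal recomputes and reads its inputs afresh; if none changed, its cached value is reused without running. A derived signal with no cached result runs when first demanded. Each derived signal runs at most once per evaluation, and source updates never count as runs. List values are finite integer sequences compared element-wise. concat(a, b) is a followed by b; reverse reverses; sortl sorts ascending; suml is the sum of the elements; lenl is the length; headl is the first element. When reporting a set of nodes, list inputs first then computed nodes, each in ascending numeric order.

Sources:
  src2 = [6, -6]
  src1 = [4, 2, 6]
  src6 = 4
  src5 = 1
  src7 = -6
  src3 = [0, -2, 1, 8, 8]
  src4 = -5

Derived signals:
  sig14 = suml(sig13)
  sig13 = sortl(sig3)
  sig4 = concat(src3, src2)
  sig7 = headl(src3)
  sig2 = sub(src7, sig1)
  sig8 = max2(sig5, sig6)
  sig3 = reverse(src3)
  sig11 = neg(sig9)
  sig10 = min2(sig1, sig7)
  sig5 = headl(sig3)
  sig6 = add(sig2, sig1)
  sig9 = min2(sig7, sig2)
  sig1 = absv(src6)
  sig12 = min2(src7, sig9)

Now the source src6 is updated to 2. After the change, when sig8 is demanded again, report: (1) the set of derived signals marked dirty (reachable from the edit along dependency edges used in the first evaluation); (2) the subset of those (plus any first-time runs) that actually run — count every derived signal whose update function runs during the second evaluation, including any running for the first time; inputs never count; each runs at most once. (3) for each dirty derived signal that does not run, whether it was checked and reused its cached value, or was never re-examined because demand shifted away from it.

First evaluation (everything demanded from the output):
  sig1 = absv(4) = 4
  sig2 = sub(-6, 4) = -10
  sig3 = reverse([0, -2, 1, 8, 8]) = [8, 8, 1, -2, 0]
  sig5 = headl([8, 8, 1, -2, 0]) = 8
  sig6 = add(-10, 4) = -6
  sig8 = max2(8, -6) = 8

Propagation after the edit:
  sig1: runs — src6 4->2; result 2.
  sig2: runs — sig1 4->2; result -8.
  sig6: runs — sig2 -10->-8; sig1 4->2; result -6 (same value as before).
  sig8: checked — values it read are unchanged (sig5 unchanged, sig6 unchanged); reused cached 8 without running.

Key observation: the change is absorbed at sig6 — it re-runs but produces the same value, and the output's value is unchanged.

Marked dirty: sig1, sig2, sig6, sig8.
Derived signals that run: sig1, sig2, sig6 — 3 in total.
Checked but reused from cache: sig8.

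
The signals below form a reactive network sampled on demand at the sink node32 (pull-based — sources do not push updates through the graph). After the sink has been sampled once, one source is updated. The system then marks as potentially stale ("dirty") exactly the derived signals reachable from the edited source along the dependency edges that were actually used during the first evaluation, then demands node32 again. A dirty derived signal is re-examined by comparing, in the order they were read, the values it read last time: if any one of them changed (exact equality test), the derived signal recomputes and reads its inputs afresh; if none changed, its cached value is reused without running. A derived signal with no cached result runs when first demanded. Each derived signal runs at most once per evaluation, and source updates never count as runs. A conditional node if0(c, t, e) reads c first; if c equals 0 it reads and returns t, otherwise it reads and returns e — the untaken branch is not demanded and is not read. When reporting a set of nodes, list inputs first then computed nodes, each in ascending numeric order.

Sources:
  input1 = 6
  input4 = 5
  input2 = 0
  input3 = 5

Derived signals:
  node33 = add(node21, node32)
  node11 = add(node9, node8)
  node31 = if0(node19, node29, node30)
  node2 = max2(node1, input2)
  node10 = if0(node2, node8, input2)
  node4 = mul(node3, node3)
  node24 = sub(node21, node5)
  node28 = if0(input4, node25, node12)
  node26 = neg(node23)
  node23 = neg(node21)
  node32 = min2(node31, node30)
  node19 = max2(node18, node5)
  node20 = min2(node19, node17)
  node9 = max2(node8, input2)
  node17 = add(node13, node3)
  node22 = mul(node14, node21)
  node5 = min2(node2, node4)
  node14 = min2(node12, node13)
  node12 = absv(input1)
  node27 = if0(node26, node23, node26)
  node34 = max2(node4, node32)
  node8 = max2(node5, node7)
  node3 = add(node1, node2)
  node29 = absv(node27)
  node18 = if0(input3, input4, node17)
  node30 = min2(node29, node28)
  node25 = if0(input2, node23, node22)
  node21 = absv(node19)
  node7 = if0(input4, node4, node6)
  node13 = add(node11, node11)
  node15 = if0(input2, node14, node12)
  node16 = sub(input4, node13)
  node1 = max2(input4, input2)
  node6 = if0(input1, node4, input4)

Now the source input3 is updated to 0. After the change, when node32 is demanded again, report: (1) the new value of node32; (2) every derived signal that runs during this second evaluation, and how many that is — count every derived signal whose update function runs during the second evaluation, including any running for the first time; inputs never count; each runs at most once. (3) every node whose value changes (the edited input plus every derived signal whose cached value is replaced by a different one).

Initial pass — values computed on the first demand:
  node1 = max2(5, 0) = 5
  node2 = max2(5, 0) = 5
  node3 = add(5, 5) = 10
  node4 = mul(10, 10) = 100
  node5 = min2(5, 100) = 5
  node6 = if0(input1=6 -> else branch input4) = 5
  node7 = if0(input4=5 -> else branch node6) = 5
  node8 = max2(5, 5) = 5
  node9 = max2(5, 0) = 5
  node11 = add(5, 5) = 10
  node12 = absv(6) = 6
  node13 = add(10, 10) = 20
  node17 = add(20, 10) = 30
  node18 = if0(input3=5 -> else branch node17) = 30
  node19 = max2(30, 5) = 30
  node21 = absv(30) = 30
  node23 = neg(30) = -30
  node26 = neg(-30) = 30
  node27 = if0(node26=30 -> else branch node26) = 30
  node28 = if0(input4=5 -> else branch node12) = 6
  node29 = absv(30) = 30
  node30 = min2(30, 6) = 6
  node31 = if0(node19=30 -> else branch node30) = 6
  node32 = min2(6, 6) = 6

Second demand — change propagation:
  node18: re-runs because input3 5->0; new result 5.
  node19: re-runs because node18 30->5; new result 5.
  node21: re-runs because node19 30->5; new result 5.
  node23: re-runs because node21 30->5; new result -5.
  node26: re-runs because node23 -30->-5; new result 5.
  node27: re-runs because node26 30->5; node26 30->5; new result 5.
  node29: re-runs because node27 30->5; new result 5.
  node30: re-runs because node29 30->5; new result 5.
  node31: re-runs because node19 30->5; node30 6->5; new result 5.
  node32: re-runs because node31 6->5; node30 6->5; new result 5.

node32 now evaluates to 5.
Run set: node18, node19, node21, node23, node26, node27, node29, node30, node31, node32 (10 run).
Changed values: input3, node18, node19, node21, node23, node26, node27, node29, node30, node31, node32.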